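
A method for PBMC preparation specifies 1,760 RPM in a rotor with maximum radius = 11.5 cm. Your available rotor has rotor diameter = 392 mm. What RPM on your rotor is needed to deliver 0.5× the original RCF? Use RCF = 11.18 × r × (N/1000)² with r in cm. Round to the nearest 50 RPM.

≈ 950 RPM

RCF_original = 11.18 × 11.5 × (1.76)² = 11.18 × 11.5 × 3.0976 ≈ 398.3 × g
Target RCF = 0.5 × 398.3 ≈ 199.2 × g
Your rotor: r = 392 mm / 2 = 196 mm = 19.6 cm
199.2 = 11.18 × 19.6 × (N/1000)²
(N/1000)² = 199.2 / 219.128 = 0.9090577
N = 1000 × √0.9090577 ≈ 953.4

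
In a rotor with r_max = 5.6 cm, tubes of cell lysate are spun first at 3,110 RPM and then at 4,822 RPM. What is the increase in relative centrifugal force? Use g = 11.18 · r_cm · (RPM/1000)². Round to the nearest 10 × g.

≈ 850 ×g

RCF₁ = 11.18 × 5.6 × (3.11)² = 11.18 × 5.6 × 9.6721 ≈ 605.6 × g
RCF₂ = 11.18 × 5.6 × (4.822)² = 11.18 × 5.6 × 23.251684 ≈ 1,455.7 × g
Increase = 1,455.7 − 605.6 = 850.1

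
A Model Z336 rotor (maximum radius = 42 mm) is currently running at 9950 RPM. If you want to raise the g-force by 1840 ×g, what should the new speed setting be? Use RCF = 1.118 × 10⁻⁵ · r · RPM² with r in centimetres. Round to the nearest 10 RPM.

r = 42 mm = 4.2 cm
Current RCF = 1.118 × 10⁻⁵ × 4.2 × (9950)² = 1.118 × 10⁻⁵ × 4.2 × 99,002,500 ≈ 4,648.8 × g
Target RCF = 4,648.8 + 1,840 = 6,488.8 × g
N² = 6,488.8 / (4.6956 × 10⁻⁵) = 138,188,943
N ≈ √138,188,943 ≈ 11,755.4

N₂ ≈ 11760 RPM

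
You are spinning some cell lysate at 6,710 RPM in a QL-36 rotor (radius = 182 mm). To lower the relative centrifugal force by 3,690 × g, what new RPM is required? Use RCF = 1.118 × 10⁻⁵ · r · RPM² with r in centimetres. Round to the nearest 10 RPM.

5190 RPM

r = 182 mm = 18.2 cm
Current RCF = 1.118 × 10⁻⁵ × 18.2 × (6710)² = 1.118 × 10⁻⁵ × 18.2 × 45,024,100 ≈ 9,161.3 × g
Target RCF = 9,161.3 − 3,690 = 5,471.3 × g
N² = 5,471.3 / (20.3476 × 10⁻⁵) = 26,889,166
N ≈ √26,889,166 ≈ 5,185.5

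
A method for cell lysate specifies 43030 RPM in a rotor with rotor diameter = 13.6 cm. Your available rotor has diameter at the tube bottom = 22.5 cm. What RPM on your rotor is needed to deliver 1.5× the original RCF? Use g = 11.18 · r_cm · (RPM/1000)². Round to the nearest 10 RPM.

Original rotor: r = 13.6 / 2 = 6.8 cm
RCF_original = 11.18 × 6.8 × (43.03)² = 11.18 × 6.8 × 1,851.5809 ≈ 140,764.6 × g
Target RCF = 1.5 × 140,764.6 ≈ 211,146.9 × g
Your rotor: r = 22.5 / 2 = 11.25 cm
211,146.9 = 11.18 × 11.25 × (N/1000)²
(N/1000)² = 211,146.9 / 125.775 = 1678.767
N = 1000 × √1678.767 ≈ 40,972.8

40970 RPM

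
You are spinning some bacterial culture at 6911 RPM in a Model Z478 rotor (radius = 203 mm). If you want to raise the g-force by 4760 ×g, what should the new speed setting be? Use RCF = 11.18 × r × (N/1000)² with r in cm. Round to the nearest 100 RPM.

8300 RPM

r = 203 mm = 20.3 cm
Current RCF = 11.18 × 20.3 × (6.911)² = 11.18 × 20.3 × 47.761921 ≈ 10,839.8 × g
Target RCF = 10,839.8 + 4,760 = 15,599.8 × g
(N/1000)² = 15,599.8 / 226.954 = 68.73551
N = 1000 × √68.73551 ≈ 8,290.7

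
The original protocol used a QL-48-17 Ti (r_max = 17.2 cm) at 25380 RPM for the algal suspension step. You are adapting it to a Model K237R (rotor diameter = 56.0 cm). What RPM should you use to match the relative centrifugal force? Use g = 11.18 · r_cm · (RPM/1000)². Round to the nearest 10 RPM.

19890 RPM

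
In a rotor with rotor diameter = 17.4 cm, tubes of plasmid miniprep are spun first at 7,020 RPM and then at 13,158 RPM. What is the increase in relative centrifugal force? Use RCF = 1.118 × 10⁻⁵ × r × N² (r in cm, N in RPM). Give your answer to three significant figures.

≈ 12000 x g

r = 17.4 / 2 = 8.7 cm
RCF₁ = 1.118 × 10⁻⁵ × 8.7 × (7020)² = 1.118 × 10⁻⁵ × 8.7 × 49,280,400 ≈ 4,793.3 × g
RCF₂ = 1.118 × 10⁻⁵ × 8.7 × (13158)² = 1.118 × 10⁻⁵ × 8.7 × 173,132,964 ≈ 16,840 × g
Increase = 16,840 − 4,793.3 = 12,046.7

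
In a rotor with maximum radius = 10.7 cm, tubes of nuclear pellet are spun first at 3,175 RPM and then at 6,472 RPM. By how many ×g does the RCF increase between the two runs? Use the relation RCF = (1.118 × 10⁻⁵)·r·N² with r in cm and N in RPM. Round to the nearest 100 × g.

RCF₁ = 1.118 × 10⁻⁵ × 10.7 × (3175)² = 1.118 × 10⁻⁵ × 10.7 × 10,080,625 ≈ 1,205.9 × g
RCF₂ = 1.118 × 10⁻⁵ × 10.7 × (6472)² = 1.118 × 10⁻⁵ × 10.7 × 41,886,784 ≈ 5,010.7 × g
Increase = 5,010.7 − 1,205.9 = 3,804.8

3800 ×g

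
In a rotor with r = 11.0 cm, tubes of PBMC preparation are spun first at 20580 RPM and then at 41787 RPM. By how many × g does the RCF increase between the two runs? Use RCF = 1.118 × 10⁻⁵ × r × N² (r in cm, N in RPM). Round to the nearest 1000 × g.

RCF₁ = 1.118 × 10⁻⁵ × 11 × (20580)² = 1.118 × 10⁻⁵ × 11 × 423,536,400 ≈ 52,086.5 × g
RCF₂ = 1.118 × 10⁻⁵ × 11 × (41787)² = 1.118 × 10⁻⁵ × 11 × 1,746,153,369 ≈ 214,741.9 × g
Increase = 214,741.9 − 52,086.5 = 162,655.4

≈ 163000 × g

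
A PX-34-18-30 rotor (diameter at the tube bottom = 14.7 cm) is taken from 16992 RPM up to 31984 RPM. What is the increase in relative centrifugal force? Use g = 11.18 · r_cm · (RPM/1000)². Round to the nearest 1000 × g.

r = 14.7 / 2 = 7.35 cm
RCF₁ = 11.18 × 7.35 × (16.992)² = 11.18 × 7.35 × 288.728064 ≈ 23,725.7 × g
RCF₂ = 11.18 × 7.35 × (31.984)² = 11.18 × 7.35 × 1,022.976256 ≈ 84,061 × g
Increase = 84,061 − 23,725.7 = 60,335.3

60000 ×g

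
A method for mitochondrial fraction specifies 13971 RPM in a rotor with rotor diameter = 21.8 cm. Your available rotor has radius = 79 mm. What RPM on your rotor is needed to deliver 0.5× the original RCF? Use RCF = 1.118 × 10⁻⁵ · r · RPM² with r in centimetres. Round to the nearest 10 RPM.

Original rotor: r = 21.8 / 2 = 10.9 cm
RCF_original = 1.118 × 10⁻⁵ × 10.9 × (13971)² = 1.118 × 10⁻⁵ × 10.9 × 195,188,841 ≈ 23,786.1 × g
Target RCF = 0.5 × 23,786.1 ≈ 11,893 × g
Your rotor: r = 79 mm = 7.9 cm
11,893 = 1.118 × 10⁻⁵ × 7.9 × N²
N² = 11,893 / (8.8322 × 10⁻⁵) = 134,655,012
N ≈ √134,655,012 ≈ 11,604.1

11600 RPM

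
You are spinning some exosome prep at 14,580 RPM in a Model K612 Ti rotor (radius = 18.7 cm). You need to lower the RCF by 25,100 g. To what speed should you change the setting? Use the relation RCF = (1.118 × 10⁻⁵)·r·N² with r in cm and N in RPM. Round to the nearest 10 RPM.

≈ 9620 RPM

Current RCF = 1.118 × 10⁻⁵ × 18.7 × (14580)² = 1.118 × 10⁻⁵ × 18.7 × 212,576,400 ≈ 44,442.5 × g
Target RCF = 44,442.5 − 25,100 = 19,342.5 × g
N² = 19,342.5 / (20.9066 × 10⁻⁵) = 92,518,630
N ≈ √92,518,630 ≈ 9,618.7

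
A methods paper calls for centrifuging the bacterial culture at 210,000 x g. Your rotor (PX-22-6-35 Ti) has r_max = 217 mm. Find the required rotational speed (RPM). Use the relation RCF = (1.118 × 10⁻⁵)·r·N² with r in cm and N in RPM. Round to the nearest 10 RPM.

r = 217 mm = 21.7 cm
210,000 = 1.118 × 10⁻⁵ × 21.7 × N²
N² = 210,000 / (24.2606 × 10⁻⁵) = 865,601,016
N ≈ √865,601,016 ≈ 29,421.1

29420 RPM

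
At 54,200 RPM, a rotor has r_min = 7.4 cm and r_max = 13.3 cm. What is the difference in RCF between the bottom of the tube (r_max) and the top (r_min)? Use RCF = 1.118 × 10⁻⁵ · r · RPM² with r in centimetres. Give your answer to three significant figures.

194000 × g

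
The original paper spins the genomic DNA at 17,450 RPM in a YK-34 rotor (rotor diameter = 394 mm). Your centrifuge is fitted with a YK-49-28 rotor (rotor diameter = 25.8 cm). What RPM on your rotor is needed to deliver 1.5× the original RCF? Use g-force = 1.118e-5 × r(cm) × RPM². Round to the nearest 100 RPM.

≈ 26400 RPM

Original rotor: r = 394 mm / 2 = 197 mm = 19.7 cm
RCF_original = 1.118 × 10⁻⁵ × 19.7 × (17450)² = 1.118 × 10⁻⁵ × 19.7 × 304,502,500 ≈ 67,065.5 × g
Target RCF = 1.5 × 67,065.5 ≈ 100,598.2 × g
Your rotor: r = 25.8 / 2 = 12.9 cm
100,598.2 = 1.118 × 10⁻⁵ × 12.9 × N²
N² = 100,598.2 / (14.4222 × 10⁻⁵) = 697,523,263
N ≈ √697,523,263 ≈ 26,410.7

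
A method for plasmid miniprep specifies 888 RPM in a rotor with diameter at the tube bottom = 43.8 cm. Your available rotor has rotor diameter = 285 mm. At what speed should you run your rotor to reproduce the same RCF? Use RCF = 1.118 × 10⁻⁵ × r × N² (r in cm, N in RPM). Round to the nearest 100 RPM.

Original rotor: r = 43.8 / 2 = 21.9 cm
RCF = 1.118 × 10⁻⁵ × r × N²
RCF_original = 1.118 × 10⁻⁵ × 21.9 × (888)² = 1.118 × 10⁻⁵ × 21.9 × 788,544 ≈ 193.1 × g
Your rotor: r = 285 mm / 2 = 142.5 mm = 14.25 cm
193.1 = 1.118 × 10⁻⁵ × 14.25 × N²
N² = 193.1 / (15.9315 × 10⁻⁵) = 1,212,064
N ≈ √1,212,064 ≈ 1,100.9

1100 RPM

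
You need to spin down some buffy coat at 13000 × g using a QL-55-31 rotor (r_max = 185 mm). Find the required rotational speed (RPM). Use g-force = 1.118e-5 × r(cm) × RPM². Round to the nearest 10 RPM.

r = 185 mm = 18.5 cm
RCF = 1.118 × 10⁻⁵ × r × N²
13,000 = 1.118 × 10⁻⁵ × 18.5 × N²
N² = 13,000 / (20.683 × 10⁻⁵) = 62,853,551
N ≈ √62,853,551 ≈ 7,928.0

7930 RPM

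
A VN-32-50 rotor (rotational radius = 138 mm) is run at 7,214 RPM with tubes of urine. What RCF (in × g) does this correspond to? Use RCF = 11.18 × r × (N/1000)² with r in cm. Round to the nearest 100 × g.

RCF ≈ 8000 × g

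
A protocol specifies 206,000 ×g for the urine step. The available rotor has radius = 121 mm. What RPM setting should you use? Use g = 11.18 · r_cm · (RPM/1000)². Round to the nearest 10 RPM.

39020 RPM

r = 121 mm = 12.1 cm
RCF = 11.18 × r × (N/1000)²
206,000 = 11.18 × 12.1 × (N/1000)²
(N/1000)² = 206,000 / 135.278 = 1522.79
N = 1000 × √1522.79 ≈ 39,022.9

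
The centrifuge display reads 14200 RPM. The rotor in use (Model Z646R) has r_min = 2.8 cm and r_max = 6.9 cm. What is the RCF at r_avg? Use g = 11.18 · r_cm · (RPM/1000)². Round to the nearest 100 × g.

RCF ≈ 10900 ×g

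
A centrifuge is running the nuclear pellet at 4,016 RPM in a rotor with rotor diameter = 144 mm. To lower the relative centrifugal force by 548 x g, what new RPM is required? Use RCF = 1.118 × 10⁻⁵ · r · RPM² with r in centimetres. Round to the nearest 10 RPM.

r = 144 mm / 2 = 72 mm = 7.2 cm
Current RCF = 1.118 × 10⁻⁵ × 7.2 × (4016)² = 1.118 × 10⁻⁵ × 7.2 × 16,128,256 ≈ 1,298.3 × g
Target RCF = 1,298.3 − 548 = 750.3 × g
N² = 750.3 / (8.0496 × 10⁻⁵) = 9,320,960
N ≈ √9,320,960 ≈ 3,053.0

≈ 3050 RPM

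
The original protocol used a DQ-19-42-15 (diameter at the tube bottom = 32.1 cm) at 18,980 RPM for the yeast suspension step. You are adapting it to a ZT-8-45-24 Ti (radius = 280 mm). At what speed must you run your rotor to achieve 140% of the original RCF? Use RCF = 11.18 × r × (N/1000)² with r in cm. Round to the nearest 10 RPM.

Original rotor: r = 32.1 / 2 = 16.05 cm
RCF = 11.18 × r × (N/1000)²
RCF_original = 11.18 × 16.05 × (18.98)² = 11.18 × 16.05 × 360.2404 ≈ 64,641.2 × g
Target RCF = 1.4 × 64,641.2 ≈ 90,497.7 × g
Your rotor: r = 280 mm = 28.0 cm
90,497.7 = 11.18 × 28 × (N/1000)²
(N/1000)² = 90,497.7 / 313.04 = 289.0931
N = 1000 × √289.0931 ≈ 17,002.7

17000 RPM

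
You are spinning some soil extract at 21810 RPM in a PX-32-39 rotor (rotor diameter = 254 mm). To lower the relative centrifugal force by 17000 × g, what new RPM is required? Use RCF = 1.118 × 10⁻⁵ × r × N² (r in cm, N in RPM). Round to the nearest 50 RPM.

≈ 18850 RPM

r = 254 mm / 2 = 127 mm = 12.7 cm
Current RCF = 1.118 × 10⁻⁵ × 12.7 × (21810)² = 1.118 × 10⁻⁵ × 12.7 × 475,676,100 ≈ 67,539.3 × g
Target RCF = 67,539.3 − 17,000 = 50,539.3 × g
N² = 50,539.3 / (14.1986 × 10⁻⁵) = 355,945,657
N ≈ √355,945,657 ≈ 18,866.5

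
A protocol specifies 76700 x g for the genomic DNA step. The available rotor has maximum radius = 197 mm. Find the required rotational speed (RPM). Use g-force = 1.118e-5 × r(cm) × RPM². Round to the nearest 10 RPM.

≈ 18660 RPM

r = 197 mm = 19.7 cm
RCF = 1.118 × 10⁻⁵ × r × N²
76,700 = 1.118 × 10⁻⁵ × 19.7 × N²
N² = 76,700 / (22.0246 × 10⁻⁵) = 348,246,960
N ≈ √348,246,960 ≈ 18,661.4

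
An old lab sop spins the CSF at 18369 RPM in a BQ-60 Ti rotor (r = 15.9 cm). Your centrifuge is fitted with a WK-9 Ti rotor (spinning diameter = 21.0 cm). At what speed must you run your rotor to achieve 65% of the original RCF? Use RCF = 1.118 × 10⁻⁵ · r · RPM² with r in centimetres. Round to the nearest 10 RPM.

18220 RPM

RCF_original = 1.118 × 10⁻⁵ × 15.9 × (18369)² = 1.118 × 10⁻⁵ × 15.9 × 337,420,161 ≈ 59,980.5 × g
Target RCF = 0.65 × 59,980.5 ≈ 38,987.3 × g
Your rotor: r = 21.0 / 2 = 10.5 cm
38,987.3 = 1.118 × 10⁻⁵ × 10.5 × N²
N² = 38,987.3 / (11.739 × 10⁻⁵) = 332,117,727
N ≈ √332,117,727 ≈ 18,224.1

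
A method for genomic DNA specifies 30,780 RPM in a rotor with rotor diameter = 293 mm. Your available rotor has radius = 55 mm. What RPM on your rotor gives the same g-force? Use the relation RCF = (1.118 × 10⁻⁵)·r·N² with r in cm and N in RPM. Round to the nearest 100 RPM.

≈ 50200 RPM

Original rotor: r = 293 mm / 2 = 146.5 mm = 14.65 cm
RCF_original = 1.118 × 10⁻⁵ × 14.65 × (30780)² = 1.118 × 10⁻⁵ × 14.65 × 947,408,400 ≈ 155,173.2 × g
Your rotor: r = 55 mm = 5.5 cm
155,173.2 = 1.118 × 10⁻⁵ × 5.5 × N²
N² = 155,173.2 / (6.149 × 10⁻⁵) = 2,523,551,797
N ≈ √2,523,551,797 ≈ 50,235.0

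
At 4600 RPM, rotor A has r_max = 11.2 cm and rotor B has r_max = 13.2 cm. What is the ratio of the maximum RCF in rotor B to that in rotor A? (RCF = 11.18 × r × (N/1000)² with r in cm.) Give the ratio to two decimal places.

1.18

At fixed N, RCF ∝ r, so RCF_B/RCF_A = r_B/r_A = 13.2 / 11.2 = 1.1786.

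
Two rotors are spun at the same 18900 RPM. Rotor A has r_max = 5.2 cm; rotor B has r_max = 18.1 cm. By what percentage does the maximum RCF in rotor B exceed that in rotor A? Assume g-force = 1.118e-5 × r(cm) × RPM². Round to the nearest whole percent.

248%

At equal RPM, RCF scales linearly with r: ratio = 18.1 / 5.2 = 3.4808.
So rotor B delivers 248.1% more g-force.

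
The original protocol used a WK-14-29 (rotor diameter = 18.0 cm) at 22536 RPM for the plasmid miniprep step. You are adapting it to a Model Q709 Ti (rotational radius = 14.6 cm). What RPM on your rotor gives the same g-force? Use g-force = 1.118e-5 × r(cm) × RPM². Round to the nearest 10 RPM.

17690 RPM

Original rotor: r = 18.0 / 2 = 9 cm
RCF_original = 1.118 × 10⁻⁵ × 9 × (22536)² = 1.118 × 10⁻⁵ × 9 × 507,871,296 ≈ 51,102 × g
51,102 = 1.118 × 10⁻⁵ × 14.6 × N²
N² = 51,102 / (16.3228 × 10⁻⁵) = 313,071,287
N ≈ √313,071,287 ≈ 17,693.8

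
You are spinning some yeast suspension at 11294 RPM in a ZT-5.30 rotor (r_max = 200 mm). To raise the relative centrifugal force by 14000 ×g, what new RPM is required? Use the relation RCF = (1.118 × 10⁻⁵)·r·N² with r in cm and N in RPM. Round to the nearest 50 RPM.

r = 200 mm = 20.0 cm
Current RCF = 1.118 × 10⁻⁵ × 20 × (11294)² = 1.118 × 10⁻⁵ × 20 × 127,554,436 ≈ 28,521.2 × g
Target RCF = 28,521.2 + 14,000 = 42,521.2 × g
N² = 42,521.2 / (22.36 × 10⁻⁵) = 190,166,369
N ≈ √190,166,369 ≈ 13,790.1

N₂ ≈ 13800 RPM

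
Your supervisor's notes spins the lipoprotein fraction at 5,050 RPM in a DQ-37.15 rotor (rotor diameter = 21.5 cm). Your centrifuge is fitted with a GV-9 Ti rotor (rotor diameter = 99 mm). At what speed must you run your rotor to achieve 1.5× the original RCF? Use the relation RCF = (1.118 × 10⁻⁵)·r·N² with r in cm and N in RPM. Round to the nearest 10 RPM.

≈ 9110 RPM

Original rotor: r = 21.5 / 2 = 10.75 cm
RCF = 1.118 × 10⁻⁵ × r × N²
RCF_original = 1.118 × 10⁻⁵ × 10.75 × (5050)² = 1.118 × 10⁻⁵ × 10.75 × 25,502,500 ≈ 3,065 × g
Target RCF = 1.5 × 3,065 ≈ 4,597.5 × g
Your rotor: r = 99 mm / 2 = 49.5 mm = 4.95 cm
4,597.5 = 1.118 × 10⁻⁵ × 4.95 × N²
N² = 4,597.5 / (5.5341 × 10⁻⁵) = 83,075,839
N ≈ √83,075,839 ≈ 9,114.6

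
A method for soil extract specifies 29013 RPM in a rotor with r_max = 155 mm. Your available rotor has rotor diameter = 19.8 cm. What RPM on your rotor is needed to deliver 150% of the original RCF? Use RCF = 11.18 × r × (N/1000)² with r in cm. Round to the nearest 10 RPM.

Original rotor: r = 155 mm = 15.5 cm
RCF_original = 11.18 × 15.5 × (29.013)² = 11.18 × 15.5 × 841.754169 ≈ 145,867.6 × g
Target RCF = 1.5 × 145,867.6 ≈ 218,801.4 × g
Your rotor: r = 19.8 / 2 = 9.9 cm
218,801.4 = 11.18 × 9.9 × (N/1000)²
(N/1000)² = 218,801.4 / 110.682 = 1976.847
N = 1000 × √1976.847 ≈ 44,461.7

44460 RPM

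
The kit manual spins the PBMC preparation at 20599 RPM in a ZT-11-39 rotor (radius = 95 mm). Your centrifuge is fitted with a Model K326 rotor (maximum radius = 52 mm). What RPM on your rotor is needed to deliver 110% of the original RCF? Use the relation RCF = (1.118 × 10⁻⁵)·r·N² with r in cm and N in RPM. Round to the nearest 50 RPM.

29200 RPM

Original rotor: r = 95 mm = 9.5 cm
RCF_original = 1.118 × 10⁻⁵ × 9.5 × (20599)² = 1.118 × 10⁻⁵ × 9.5 × 424,318,801 ≈ 45,066.9 × g
Target RCF = 1.1 × 45,066.9 ≈ 49,573.6 × g
Your rotor: r = 52 mm = 5.2 cm
49,573.6 = 1.118 × 10⁻⁵ × 5.2 × N²
N² = 49,573.6 / (5.8136 × 10⁻⁵) = 852,717,765
N ≈ √852,717,765 ≈ 29,201.3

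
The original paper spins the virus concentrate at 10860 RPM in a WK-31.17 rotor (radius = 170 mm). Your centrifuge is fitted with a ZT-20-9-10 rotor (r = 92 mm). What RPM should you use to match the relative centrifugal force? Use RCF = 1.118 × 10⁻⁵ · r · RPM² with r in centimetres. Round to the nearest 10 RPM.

Original rotor: r = 170 mm = 17.0 cm
RCF = 1.118 × 10⁻⁵ × r × N²
RCF_original = 1.118 × 10⁻⁵ × 17 × (10860)² = 1.118 × 10⁻⁵ × 17 × 117,939,600 ≈ 22,415.6 × g
Your rotor: r = 92 mm = 9.2 cm
22,415.6 = 1.118 × 10⁻⁵ × 9.2 × N²
N² = 22,415.6 / (10.2856 × 10⁻⁵) = 217,931,866
N ≈ √217,931,866 ≈ 14,762.5

≈ 14760 RPM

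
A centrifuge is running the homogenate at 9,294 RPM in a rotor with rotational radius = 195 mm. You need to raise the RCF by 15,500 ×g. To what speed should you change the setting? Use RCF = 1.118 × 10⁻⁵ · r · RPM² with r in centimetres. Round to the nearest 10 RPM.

r = 195 mm = 19.5 cm
Current RCF = 1.118 × 10⁻⁵ × 19.5 × (9294)² = 1.118 × 10⁻⁵ × 19.5 × 86,378,436 ≈ 18,831.4 × g
Target RCF = 18,831.4 + 15,500 = 34,331.4 × g
N² = 34,331.4 / (21.801 × 10⁻⁵) = 157,476,263
N ≈ √157,476,263 ≈ 12,549.0

12550 RPM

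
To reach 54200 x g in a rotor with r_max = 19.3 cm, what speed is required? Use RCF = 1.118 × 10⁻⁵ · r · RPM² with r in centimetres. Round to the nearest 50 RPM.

≈ 15850 RPM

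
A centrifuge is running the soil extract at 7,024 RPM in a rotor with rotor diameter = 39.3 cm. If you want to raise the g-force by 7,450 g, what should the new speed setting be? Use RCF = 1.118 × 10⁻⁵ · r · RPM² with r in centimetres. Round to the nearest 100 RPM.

r = 39.3 / 2 = 19.65 cm
Current RCF = 1.118 × 10⁻⁵ × 19.65 × (7024)² = 1.118 × 10⁻⁵ × 19.65 × 49,336,576 ≈ 10,838.6 × g
Target RCF = 10,838.6 + 7,450 = 18,288.6 × g
N² = 18,288.6 / (21.9687 × 10⁻⁵) = 83,248,440
N ≈ √83,248,440 ≈ 9,124.1

N₂ ≈ 9100 RPM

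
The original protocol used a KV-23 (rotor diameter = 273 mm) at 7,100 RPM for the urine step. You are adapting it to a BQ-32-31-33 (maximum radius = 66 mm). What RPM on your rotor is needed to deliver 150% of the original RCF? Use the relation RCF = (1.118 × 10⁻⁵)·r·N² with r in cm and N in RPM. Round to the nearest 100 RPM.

Original rotor: r = 273 mm / 2 = 136.5 mm = 13.65 cm
RCF_original = 1.118 × 10⁻⁵ × 13.65 × (7100)² = 1.118 × 10⁻⁵ × 13.65 × 50,410,000 ≈ 7,692.9 × g
Target RCF = 1.5 × 7,692.9 ≈ 11,539.3 × g
Your rotor: r = 66 mm = 6.6 cm
11,539.3 = 1.118 × 10⁻⁵ × 6.6 × N²
N² = 11,539.3 / (7.3788 × 10⁻⁵) = 156,384,507
N ≈ √156,384,507 ≈ 12,505.4

≈ 12500 RPM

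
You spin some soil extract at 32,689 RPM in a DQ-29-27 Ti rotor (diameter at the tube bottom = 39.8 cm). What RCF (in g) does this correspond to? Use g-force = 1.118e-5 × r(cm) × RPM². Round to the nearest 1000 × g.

≈ 238000 g

r = 39.8 / 2 = 19.9 cm
RCF = 1.118 × 10⁻⁵ × 19.9 × (32689)² = 1.118 × 10⁻⁵ × 19.9 × 1,068,570,721 ≈ 237,737.8 × g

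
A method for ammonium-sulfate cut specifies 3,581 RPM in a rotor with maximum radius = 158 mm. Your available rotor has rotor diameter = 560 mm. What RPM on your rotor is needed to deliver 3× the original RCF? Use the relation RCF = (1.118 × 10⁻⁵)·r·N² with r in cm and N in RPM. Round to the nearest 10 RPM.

≈ 4660 RPM

Original rotor: r = 158 mm = 15.8 cm
RCF_original = 1.118 × 10⁻⁵ × 15.8 × (3581)² = 1.118 × 10⁻⁵ × 15.8 × 12,823,561 ≈ 2,265.2 × g
Target RCF = 3 × 2,265.2 ≈ 6,795.6 × g
Your rotor: r = 560 mm / 2 = 280 mm = 28 cm
6,795.6 = 1.118 × 10⁻⁵ × 28 × N²
N² = 6,795.6 / (31.304 × 10⁻⁵) = 21,708,408
N ≈ √21,708,408 ≈ 4,659.2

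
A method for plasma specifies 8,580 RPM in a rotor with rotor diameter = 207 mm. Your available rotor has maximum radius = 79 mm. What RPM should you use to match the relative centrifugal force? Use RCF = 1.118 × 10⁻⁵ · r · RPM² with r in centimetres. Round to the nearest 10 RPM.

Original rotor: r = 207 mm / 2 = 103.5 mm = 10.35 cm
RCF_original = 1.118 × 10⁻⁵ × 10.35 × (8580)² = 1.118 × 10⁻⁵ × 10.35 × 73,616,400 ≈ 8,518.4 × g
Your rotor: r = 79 mm = 7.9 cm
8,518.4 = 1.118 × 10⁻⁵ × 7.9 × N²
N² = 8,518.4 / (8.8322 × 10⁻⁵) = 96,447,091
N ≈ √96,447,091 ≈ 9,820.7

9820 RPM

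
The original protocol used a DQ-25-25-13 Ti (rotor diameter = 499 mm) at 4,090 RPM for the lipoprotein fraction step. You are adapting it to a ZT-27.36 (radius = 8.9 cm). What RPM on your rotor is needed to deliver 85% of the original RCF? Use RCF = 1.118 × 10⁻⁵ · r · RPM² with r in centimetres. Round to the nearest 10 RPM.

6310 RPM

Original rotor: r = 499 mm / 2 = 249.5 mm = 24.95 cm
RCF_original = 1.118 × 10⁻⁵ × 24.95 × (4090)² = 1.118 × 10⁻⁵ × 24.95 × 16,728,100 ≈ 4,666.2 × g
Target RCF = 0.85 × 4,666.2 ≈ 3,966.3 × g
3,966.3 = 1.118 × 10⁻⁵ × 8.9 × N²
N² = 3,966.3 / (9.9502 × 10⁻⁵) = 39,861,510
N ≈ √39,861,510 ≈ 6,313.6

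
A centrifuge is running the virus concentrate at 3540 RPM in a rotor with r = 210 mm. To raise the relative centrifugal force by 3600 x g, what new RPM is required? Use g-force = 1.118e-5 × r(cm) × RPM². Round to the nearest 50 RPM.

5300 RPM

r = 210 mm = 21.0 cm
Current RCF = 1.118 × 10⁻⁵ × 21 × (3540)² = 1.118 × 10⁻⁵ × 21 × 12,531,600 ≈ 2,942.2 × g
Target RCF = 2,942.2 + 3,600 = 6,542.2 × g
N² = 6,542.2 / (23.478 × 10⁻⁵) = 27,865,236
N ≈ √27,865,236 ≈ 5,278.8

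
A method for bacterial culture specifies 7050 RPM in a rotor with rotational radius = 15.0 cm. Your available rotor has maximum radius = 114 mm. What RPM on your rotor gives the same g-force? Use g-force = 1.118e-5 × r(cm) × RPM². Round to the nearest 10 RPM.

≈ 8090 RPM

RCF = 1.118 × 10⁻⁵ × r × N²
RCF_original = 1.118 × 10⁻⁵ × 15 × (7050)² = 1.118 × 10⁻⁵ × 15 × 49,702,500 ≈ 8,335.1 × g
Your rotor: r = 114 mm = 11.4 cm
8,335.1 = 1.118 × 10⁻⁵ × 11.4 × N²
N² = 8,335.1 / (12.7452 × 10⁻⁵) = 65,397,954
N ≈ √65,397,954 ≈ 8,086.9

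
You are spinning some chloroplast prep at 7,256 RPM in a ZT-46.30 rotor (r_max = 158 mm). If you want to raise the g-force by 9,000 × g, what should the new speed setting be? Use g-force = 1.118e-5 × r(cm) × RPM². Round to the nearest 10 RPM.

N₂ ≈ 10180 RPM

r = 158 mm = 15.8 cm
Current RCF = 1.118 × 10⁻⁵ × 15.8 × (7256)² = 1.118 × 10⁻⁵ × 15.8 × 52,649,536 ≈ 9,300.2 × g
Target RCF = 9,300.2 + 9,000 = 18,300.2 × g
N² = 18,300.2 / (17.6644 × 10⁻⁵) = 103,599,330
N ≈ √103,599,330 ≈ 10,178.4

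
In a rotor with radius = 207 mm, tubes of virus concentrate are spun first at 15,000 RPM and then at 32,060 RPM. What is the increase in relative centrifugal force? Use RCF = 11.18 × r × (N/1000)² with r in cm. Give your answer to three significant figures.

r = 207 mm = 20.7 cm
RCF₁ = 11.18 × 20.7 × (15)² = 11.18 × 20.7 × 225 ≈ 52,070.8 × g
RCF₂ = 11.18 × 20.7 × (32.06)² = 11.18 × 20.7 × 1,027.8436 ≈ 237,869.7 × g
Increase = 237,869.7 − 52,070.8 = 185,798.9

≈ 186000 x g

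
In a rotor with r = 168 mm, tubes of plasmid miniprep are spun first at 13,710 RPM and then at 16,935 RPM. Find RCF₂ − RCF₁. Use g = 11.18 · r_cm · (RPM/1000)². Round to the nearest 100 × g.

r = 168 mm = 16.8 cm
RCF₁ = 11.18 × 16.8 × (13.71)² = 11.18 × 16.8 × 187.9641 ≈ 35,304.2 × g
RCF₂ = 11.18 × 16.8 × (16.935)² = 11.18 × 16.8 × 286.794225 ≈ 53,866.8 × g
Increase = 53,866.8 − 35,304.2 = 18,562.6

≈ 18600 ×g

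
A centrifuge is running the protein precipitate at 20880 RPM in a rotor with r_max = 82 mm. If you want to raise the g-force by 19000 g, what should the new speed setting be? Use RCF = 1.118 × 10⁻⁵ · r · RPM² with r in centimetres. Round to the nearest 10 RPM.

r = 82 mm = 8.2 cm
Current RCF = 1.118 × 10⁻⁵ × 8.2 × (20880)² = 1.118 × 10⁻⁵ × 8.2 × 435,974,400 ≈ 39,968.4 × g
Target RCF = 39,968.4 + 19,000 = 58,968.4 × g
N² = 58,968.4 / (9.1676 × 10⁻⁵) = 643,226,144
N ≈ √643,226,144 ≈ 25,361.9

25360 RPM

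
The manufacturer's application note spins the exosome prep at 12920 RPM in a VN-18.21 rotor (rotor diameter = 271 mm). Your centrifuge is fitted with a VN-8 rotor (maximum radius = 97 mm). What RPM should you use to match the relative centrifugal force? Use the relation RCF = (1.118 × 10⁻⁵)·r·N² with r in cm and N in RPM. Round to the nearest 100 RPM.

Original rotor: r = 271 mm / 2 = 135.5 mm = 13.55 cm
RCF_original = 1.118 × 10⁻⁵ × 13.55 × (12920)² = 1.118 × 10⁻⁵ × 13.55 × 166,926,400 ≈ 25,287.5 × g
Your rotor: r = 97 mm = 9.7 cm
25,287.5 = 1.118 × 10⁻⁵ × 9.7 × N²
N² = 25,287.5 / (10.8446 × 10⁻⁵) = 233,180,569
N ≈ √233,180,569 ≈ 15,270.3

≈ 15300 RPM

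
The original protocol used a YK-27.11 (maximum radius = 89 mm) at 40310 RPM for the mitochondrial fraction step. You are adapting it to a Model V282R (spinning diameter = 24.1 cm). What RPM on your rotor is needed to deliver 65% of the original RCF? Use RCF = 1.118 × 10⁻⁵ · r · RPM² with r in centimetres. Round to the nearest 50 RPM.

27950 RPM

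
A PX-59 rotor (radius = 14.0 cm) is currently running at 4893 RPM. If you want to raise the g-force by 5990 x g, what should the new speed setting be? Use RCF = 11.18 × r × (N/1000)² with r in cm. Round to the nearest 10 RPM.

Current RCF = 11.18 × 14 × (4.893)² = 11.18 × 14 × 23.941449 ≈ 3,747.3 × g
Target RCF = 3,747.3 + 5,990 = 9,737.3 × g
(N/1000)² = 9,737.3 / 156.52 = 62.21122
N = 1000 × √62.21122 ≈ 7,887.4

N₂ ≈ 7890 RPM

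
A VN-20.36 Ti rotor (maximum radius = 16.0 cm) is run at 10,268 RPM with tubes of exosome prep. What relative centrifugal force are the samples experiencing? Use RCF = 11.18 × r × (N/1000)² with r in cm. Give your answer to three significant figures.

RCF = 11.18 × 16 × (10.268)² = 11.18 × 16 × 105.431824 ≈ 18,859.6 × g

18900 g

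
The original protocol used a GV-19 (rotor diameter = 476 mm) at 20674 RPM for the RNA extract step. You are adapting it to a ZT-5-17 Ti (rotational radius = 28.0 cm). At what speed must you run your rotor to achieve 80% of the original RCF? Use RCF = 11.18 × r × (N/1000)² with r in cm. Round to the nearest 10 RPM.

Original rotor: r = 476 mm / 2 = 238 mm = 23.8 cm
RCF_original = 11.18 × 23.8 × (20.674)² = 11.18 × 23.8 × 427.414276 ≈ 113,728.1 × g
Target RCF = 0.8 × 113,728.1 ≈ 90,982.5 × g
90,982.5 = 11.18 × 28 × (N/1000)²
(N/1000)² = 90,982.5 / 313.04 = 290.6418
N = 1000 × √290.6418 ≈ 17,048.2

17050 RPM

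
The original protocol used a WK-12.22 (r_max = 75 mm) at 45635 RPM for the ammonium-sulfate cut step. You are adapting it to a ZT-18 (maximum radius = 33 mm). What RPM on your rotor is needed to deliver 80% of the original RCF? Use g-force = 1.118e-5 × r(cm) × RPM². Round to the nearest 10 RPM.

Original rotor: r = 75 mm = 7.5 cm
RCF_original = 1.118 × 10⁻⁵ × 7.5 × (45635)² = 1.118 × 10⁻⁵ × 7.5 × 2,082,553,225 ≈ 174,622.1 × g
Target RCF = 0.8 × 174,622.1 ≈ 139,697.7 × g
Your rotor: r = 33 mm = 3.3 cm
139,697.7 = 1.118 × 10⁻⁵ × 3.3 × N²
N² = 139,697.7 / (3.6894 × 10⁻⁵) = 3,786,461,213
N ≈ √3,786,461,213 ≈ 61,534.2

≈ 61530 RPM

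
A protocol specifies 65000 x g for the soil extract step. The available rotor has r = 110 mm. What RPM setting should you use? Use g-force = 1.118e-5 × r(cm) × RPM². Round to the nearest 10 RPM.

r = 110 mm = 11.0 cm
RCF = 1.118 × 10⁻⁵ × r × N²
65,000 = 1.118 × 10⁻⁵ × 11 × N²
N² = 65,000 / (12.298 × 10⁻⁵) = 528,541,226
N ≈ √528,541,226 ≈ 22,990.0

≈ 22990 RPM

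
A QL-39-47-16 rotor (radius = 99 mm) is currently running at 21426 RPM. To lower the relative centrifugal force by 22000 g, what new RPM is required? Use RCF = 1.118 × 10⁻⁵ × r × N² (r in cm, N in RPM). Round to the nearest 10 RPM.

≈ 16130 RPM

r = 99 mm = 9.9 cm
Current RCF = 1.118 × 10⁻⁵ × 9.9 × (21426)² = 1.118 × 10⁻⁵ × 9.9 × 459,073,476 ≈ 50,811.2 × g
Target RCF = 50,811.2 − 22,000 = 28,811.2 × g
N² = 28,811.2 / (11.0682 × 10⁻⁵) = 260,306,102
N ≈ √260,306,102 ≈ 16,134.0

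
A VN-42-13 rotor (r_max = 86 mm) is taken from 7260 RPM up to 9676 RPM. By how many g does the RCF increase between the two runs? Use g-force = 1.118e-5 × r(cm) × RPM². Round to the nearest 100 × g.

r = 86 mm = 8.6 cm
RCF₁ = 1.118 × 10⁻⁵ × 8.6 × (7260)² = 1.118 × 10⁻⁵ × 8.6 × 52,707,600 ≈ 5,067.7 × g
RCF₂ = 1.118 × 10⁻⁵ × 8.6 × (9676)² = 1.118 × 10⁻⁵ × 8.6 × 93,624,976 ≈ 9,001.9 × g
Increase = 9,001.9 − 5,067.7 = 3,934.2

≈ 3900 g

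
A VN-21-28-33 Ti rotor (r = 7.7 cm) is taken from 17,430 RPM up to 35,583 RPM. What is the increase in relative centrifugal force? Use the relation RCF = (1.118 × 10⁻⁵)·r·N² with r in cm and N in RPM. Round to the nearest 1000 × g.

83000 × g

RCF₁ = 1.118 × 10⁻⁵ × 7.7 × (17430)² = 1.118 × 10⁻⁵ × 7.7 × 303,804,900 ≈ 26,153.3 × g
RCF₂ = 1.118 × 10⁻⁵ × 7.7 × (35583)² = 1.118 × 10⁻⁵ × 7.7 × 1,266,149,889 ≈ 108,997.8 × g
Increase = 108,997.8 − 26,153.3 = 82,844.5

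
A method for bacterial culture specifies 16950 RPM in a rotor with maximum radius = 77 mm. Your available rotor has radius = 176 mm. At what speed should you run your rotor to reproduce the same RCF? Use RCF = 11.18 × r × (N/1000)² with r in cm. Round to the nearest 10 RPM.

≈ 11210 RPM

Original rotor: r = 77 mm = 7.7 cm
RCF_original = 11.18 × 7.7 × (16.95)² = 11.18 × 7.7 × 287.3025 ≈ 24,732.7 × g
Your rotor: r = 176 mm = 17.6 cm
24,732.7 = 11.18 × 17.6 × (N/1000)²
(N/1000)² = 24,732.7 / 196.768 = 125.6947
N = 1000 × √125.6947 ≈ 11,211.4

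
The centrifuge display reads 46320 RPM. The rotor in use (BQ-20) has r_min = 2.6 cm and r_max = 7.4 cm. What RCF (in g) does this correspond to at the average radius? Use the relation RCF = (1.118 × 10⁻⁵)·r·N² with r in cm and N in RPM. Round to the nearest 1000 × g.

≈ 120000 g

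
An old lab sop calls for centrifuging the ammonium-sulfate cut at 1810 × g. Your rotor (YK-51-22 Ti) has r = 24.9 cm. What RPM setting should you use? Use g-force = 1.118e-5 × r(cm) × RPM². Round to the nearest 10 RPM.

N ≈ 2550 RPM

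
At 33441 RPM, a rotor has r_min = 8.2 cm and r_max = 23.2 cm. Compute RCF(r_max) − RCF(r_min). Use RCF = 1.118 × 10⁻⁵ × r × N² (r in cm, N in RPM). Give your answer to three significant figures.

RCF_max = 1.118 × 10⁻⁵ × 23.2 × (33441)² = 1.118 × 10⁻⁵ × 23.2 × 1,118,300,481 ≈ 290,060.3 × g
RCF_min = 1.118 × 10⁻⁵ × 8.2 × (33441)² = 1.118 × 10⁻⁵ × 8.2 × 1,118,300,481 ≈ 102,521.3 × g
ΔRCF = 290,060.3 − 102,521.3 = 187,539

188000 ×g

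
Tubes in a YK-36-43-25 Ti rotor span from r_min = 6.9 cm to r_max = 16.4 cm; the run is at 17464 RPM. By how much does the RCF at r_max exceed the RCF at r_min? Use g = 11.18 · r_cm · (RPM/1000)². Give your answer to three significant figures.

32400 g

RCF_max = 11.18 × 16.4 × (17.464)² = 11.18 × 16.4 × 304.991296 ≈ 55,920.8 × g
RCF_min = 11.18 × 6.9 × (17.464)² = 11.18 × 6.9 × 304.991296 ≈ 23,527.6 × g
ΔRCF = 55,920.8 − 23,527.6 = 32,393.2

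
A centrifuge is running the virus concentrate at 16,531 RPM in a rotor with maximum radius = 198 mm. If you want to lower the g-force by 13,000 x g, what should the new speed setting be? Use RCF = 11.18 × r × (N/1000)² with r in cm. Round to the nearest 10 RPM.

r = 198 mm = 19.8 cm
Current RCF = 11.18 × 19.8 × (16.531)² = 11.18 × 19.8 × 273.273961 ≈ 60,493 × g
Target RCF = 60,493 − 13,000 = 47,493 × g
(N/1000)² = 47,493 / 221.364 = 214.5471
N = 1000 × √214.5471 ≈ 14,647.4

≈ 14650 RPM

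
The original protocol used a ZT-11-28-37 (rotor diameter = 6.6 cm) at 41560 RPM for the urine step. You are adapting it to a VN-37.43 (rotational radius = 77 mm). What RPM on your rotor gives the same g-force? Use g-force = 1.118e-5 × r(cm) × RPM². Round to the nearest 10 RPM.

27210 RPM

Original rotor: r = 6.6 / 2 = 3.3 cm
RCF_original = 1.118 × 10⁻⁵ × 3.3 × (41560)² = 1.118 × 10⁻⁵ × 3.3 × 1,727,233,600 ≈ 63,724.6 × g
Your rotor: r = 77 mm = 7.7 cm
63,724.6 = 1.118 × 10⁻⁵ × 7.7 × N²
N² = 63,724.6 / (8.6086 × 10⁻⁵) = 740,243,477
N ≈ √740,243,477 ≈ 27,207.4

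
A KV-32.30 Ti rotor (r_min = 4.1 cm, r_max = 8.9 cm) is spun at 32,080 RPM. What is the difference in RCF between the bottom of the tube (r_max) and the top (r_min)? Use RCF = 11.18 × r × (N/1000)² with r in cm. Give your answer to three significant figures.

ΔRCF = 11.18 × (r_max − r_min) × (N/1000)² = 11.18 × 4.8 × 1,029.1264 ≈ 55,227

≈ 55200 x g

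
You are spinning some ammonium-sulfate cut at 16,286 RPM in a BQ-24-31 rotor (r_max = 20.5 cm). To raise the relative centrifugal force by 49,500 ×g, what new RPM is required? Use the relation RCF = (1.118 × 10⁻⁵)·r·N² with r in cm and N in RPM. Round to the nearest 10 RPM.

21940 RPM

Current RCF = 1.118 × 10⁻⁵ × 20.5 × (16286)² = 1.118 × 10⁻⁵ × 20.5 × 265,233,796 ≈ 60,788.9 × g
Target RCF = 60,788.9 + 49,500 = 110,288.9 × g
N² = 110,288.9 / (22.919 × 10⁻⁵) = 481,211,658
N ≈ √481,211,658 ≈ 21,936.5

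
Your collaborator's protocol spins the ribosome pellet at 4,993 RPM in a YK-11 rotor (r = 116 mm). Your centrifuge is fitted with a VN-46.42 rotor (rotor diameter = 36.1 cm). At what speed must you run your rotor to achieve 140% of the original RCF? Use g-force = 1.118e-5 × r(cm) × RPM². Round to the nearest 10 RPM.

4740 RPM

Original rotor: r = 116 mm = 11.6 cm
RCF_original = 1.118 × 10⁻⁵ × 11.6 × (4993)² = 1.118 × 10⁻⁵ × 11.6 × 24,930,049 ≈ 3,233.1 × g
Target RCF = 1.4 × 3,233.1 ≈ 4,526.3 × g
Your rotor: r = 36.1 / 2 = 18.05 cm
4,526.3 = 1.118 × 10⁻⁵ × 18.05 × N²
N² = 4,526.3 / (20.1799 × 10⁻⁵) = 22,429,744
N ≈ √22,429,744 ≈ 4,736.0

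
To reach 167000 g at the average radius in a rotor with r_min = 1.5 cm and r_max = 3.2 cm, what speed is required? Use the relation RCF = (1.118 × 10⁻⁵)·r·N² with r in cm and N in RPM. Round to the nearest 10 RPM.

79730 RPM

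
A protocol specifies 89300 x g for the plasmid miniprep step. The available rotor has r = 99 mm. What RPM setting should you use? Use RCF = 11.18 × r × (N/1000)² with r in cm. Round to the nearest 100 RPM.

r = 99 mm = 9.9 cm
89,300 = 11.18 × 9.9 × (N/1000)²
(N/1000)² = 89,300 / 110.682 = 806.8159
N = 1000 × √806.8159 ≈ 28,404.5

N ≈ 28400 RPM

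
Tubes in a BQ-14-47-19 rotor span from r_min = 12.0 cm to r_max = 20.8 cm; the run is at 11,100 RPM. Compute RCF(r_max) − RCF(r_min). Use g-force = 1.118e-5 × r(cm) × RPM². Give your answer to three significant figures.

ΔRCF = 1.118 × 10⁻⁵ × (r_max − r_min) × N² = 1.118 × 10⁻⁵ × 8.8 × 123,210,000 ≈ 12,121.9

≈ 12100 x g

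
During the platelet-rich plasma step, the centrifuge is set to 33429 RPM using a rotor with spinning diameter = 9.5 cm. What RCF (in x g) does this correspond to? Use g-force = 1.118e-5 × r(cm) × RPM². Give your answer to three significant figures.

r = 9.5 / 2 = 4.75 cm
RCF = 1.118 × 10⁻⁵ × r × N²
RCF = 1.118 × 10⁻⁵ × 4.75 × (33429)² = 1.118 × 10⁻⁵ × 4.75 × 1,117,498,041 ≈ 59,344.7 × g

≈ 59300 x g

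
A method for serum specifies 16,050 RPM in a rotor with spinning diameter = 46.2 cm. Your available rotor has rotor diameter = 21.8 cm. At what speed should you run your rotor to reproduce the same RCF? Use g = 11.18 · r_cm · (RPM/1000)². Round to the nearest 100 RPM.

Original rotor: r = 46.2 / 2 = 23.1 cm
RCF_original = 11.18 × 23.1 × (16.05)² = 11.18 × 23.1 × 257.6025 ≈ 66,527.9 × g
Your rotor: r = 21.8 / 2 = 10.9 cm
66,527.9 = 11.18 × 10.9 × (N/1000)²
(N/1000)² = 66,527.9 / 121.862 = 545.9282
N = 1000 × √545.9282 ≈ 23,365.1

≈ 23400 RPM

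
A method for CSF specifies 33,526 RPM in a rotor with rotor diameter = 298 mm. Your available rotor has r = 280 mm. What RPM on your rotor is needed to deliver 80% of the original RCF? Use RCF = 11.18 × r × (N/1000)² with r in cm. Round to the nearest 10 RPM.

21870 RPM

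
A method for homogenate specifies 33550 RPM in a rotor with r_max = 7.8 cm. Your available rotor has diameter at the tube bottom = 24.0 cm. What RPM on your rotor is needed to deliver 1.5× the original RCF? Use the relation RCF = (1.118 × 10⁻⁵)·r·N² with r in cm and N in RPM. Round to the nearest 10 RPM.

RCF_original = 1.118 × 10⁻⁵ × 7.8 × (33550)² = 1.118 × 10⁻⁵ × 7.8 × 1,125,602,500 ≈ 98,157 × g
Target RCF = 1.5 × 98,157 ≈ 147,235.5 × g
Your rotor: r = 24.0 / 2 = 12 cm
147,235.5 = 1.118 × 10⁻⁵ × 12 × N²
N² = 147,235.5 / (13.416 × 10⁻⁵) = 1,097,461,986
N ≈ √1,097,461,986 ≈ 33,128.0

33130 RPM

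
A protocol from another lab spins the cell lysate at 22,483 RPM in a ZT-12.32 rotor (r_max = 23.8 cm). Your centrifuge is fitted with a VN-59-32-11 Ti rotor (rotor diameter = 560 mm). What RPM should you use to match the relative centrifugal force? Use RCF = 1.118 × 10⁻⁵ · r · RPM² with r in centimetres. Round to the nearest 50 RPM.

≈ 20750 RPM

RCF_original = 1.118 × 10⁻⁵ × 23.8 × (22483)² = 1.118 × 10⁻⁵ × 23.8 × 505,485,289 ≈ 134,501.5 × g
Your rotor: r = 560 mm / 2 = 280 mm = 28 cm
134,501.5 = 1.118 × 10⁻⁵ × 28 × N²
N² = 134,501.5 / (31.304 × 10⁻⁵) = 429,662,343
N ≈ √429,662,343 ≈ 20,728.3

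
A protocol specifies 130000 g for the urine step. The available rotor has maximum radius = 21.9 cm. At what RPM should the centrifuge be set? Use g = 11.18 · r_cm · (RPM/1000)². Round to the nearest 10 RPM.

RCF = 11.18 × r × (N/1000)²
130,000 = 11.18 × 21.9 × (N/1000)²
(N/1000)² = 130,000 / 244.842 = 530.9547
N = 1000 × √530.9547 ≈ 23,042.5

≈ 23040 RPM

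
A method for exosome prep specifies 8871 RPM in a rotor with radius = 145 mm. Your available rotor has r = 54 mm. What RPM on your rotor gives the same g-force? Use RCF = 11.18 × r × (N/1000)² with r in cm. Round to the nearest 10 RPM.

14540 RPM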